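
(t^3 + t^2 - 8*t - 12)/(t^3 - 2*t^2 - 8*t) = (t^2 - t - 6)/(t*(t - 4))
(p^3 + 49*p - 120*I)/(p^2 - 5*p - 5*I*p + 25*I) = (p^2 + 5*I*p + 24)/(p - 5)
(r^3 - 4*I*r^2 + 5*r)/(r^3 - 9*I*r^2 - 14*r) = (-r^2 + 4*I*r - 5)/(-r^2 + 9*I*r + 14)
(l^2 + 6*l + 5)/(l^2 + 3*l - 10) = (l + 1)/(l - 2)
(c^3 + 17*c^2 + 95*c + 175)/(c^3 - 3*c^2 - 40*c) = (c^2 + 12*c + 35)/(c*(c - 8))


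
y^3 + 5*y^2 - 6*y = y*(y - 1)*(y + 6)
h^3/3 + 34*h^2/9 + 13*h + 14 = (h/3 + 1)*(h + 7/3)*(h + 6)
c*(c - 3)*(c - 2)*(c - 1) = c^4 - 6*c^3 + 11*c^2 - 6*c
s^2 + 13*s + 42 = (s + 6)*(s + 7)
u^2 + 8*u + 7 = (u + 1)*(u + 7)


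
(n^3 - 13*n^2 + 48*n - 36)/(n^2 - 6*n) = n - 7 + 6/n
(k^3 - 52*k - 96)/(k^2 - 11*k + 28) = (k^3 - 52*k - 96)/(k^2 - 11*k + 28)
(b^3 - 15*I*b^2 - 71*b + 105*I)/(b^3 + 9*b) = (b^2 - 12*I*b - 35)/(b*(b + 3*I))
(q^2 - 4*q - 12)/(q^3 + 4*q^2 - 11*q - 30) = (q - 6)/(q^2 + 2*q - 15)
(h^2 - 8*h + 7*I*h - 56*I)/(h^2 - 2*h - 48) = (h + 7*I)/(h + 6)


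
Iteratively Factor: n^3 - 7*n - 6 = (n + 2)*(n^2 - 2*n - 3) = (n - 3)*(n + 2)*(n + 1)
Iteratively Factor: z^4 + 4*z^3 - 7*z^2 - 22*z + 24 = (z + 4)*(z^3 - 7*z + 6) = (z + 3)*(z + 4)*(z^2 - 3*z + 2) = (z - 2)*(z + 3)*(z + 4)*(z - 1)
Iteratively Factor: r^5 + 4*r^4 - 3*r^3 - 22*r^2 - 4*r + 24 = (r - 1)*(r^4 + 5*r^3 + 2*r^2 - 20*r - 24) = (r - 1)*(r + 2)*(r^3 + 3*r^2 - 4*r - 12) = (r - 1)*(r + 2)*(r + 3)*(r^2 - 4) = (r - 1)*(r + 2)^2*(r + 3)*(r - 2)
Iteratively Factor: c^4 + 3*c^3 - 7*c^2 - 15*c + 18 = (c + 3)*(c^3 - 7*c + 6) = (c - 1)*(c + 3)*(c^2 + c - 6) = (c - 1)*(c + 3)^2*(c - 2)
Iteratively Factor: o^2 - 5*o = (o - 5)*(o)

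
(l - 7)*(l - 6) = l^2 - 13*l + 42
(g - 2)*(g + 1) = g^2 - g - 2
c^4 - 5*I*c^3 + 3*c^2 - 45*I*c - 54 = (c - 3*I)^2*(c - 2*I)*(c + 3*I)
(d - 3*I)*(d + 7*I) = d^2 + 4*I*d + 21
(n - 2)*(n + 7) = n^2 + 5*n - 14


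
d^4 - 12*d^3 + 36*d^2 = d^2*(d - 6)^2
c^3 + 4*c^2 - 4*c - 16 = (c - 2)*(c + 2)*(c + 4)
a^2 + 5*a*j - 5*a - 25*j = (a - 5)*(a + 5*j)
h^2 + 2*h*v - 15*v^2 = (h - 3*v)*(h + 5*v)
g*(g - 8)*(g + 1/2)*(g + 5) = g^4 - 5*g^3/2 - 83*g^2/2 - 20*g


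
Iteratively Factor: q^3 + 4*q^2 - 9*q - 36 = (q - 3)*(q^2 + 7*q + 12) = (q - 3)*(q + 4)*(q + 3)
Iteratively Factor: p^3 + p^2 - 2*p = (p - 1)*(p^2 + 2*p) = (p - 1)*(p + 2)*(p)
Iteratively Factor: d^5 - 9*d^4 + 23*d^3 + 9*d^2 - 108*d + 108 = (d - 3)*(d^4 - 6*d^3 + 5*d^2 + 24*d - 36) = (d - 3)^2*(d^3 - 3*d^2 - 4*d + 12) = (d - 3)^2*(d + 2)*(d^2 - 5*d + 6) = (d - 3)^2*(d - 2)*(d + 2)*(d - 3)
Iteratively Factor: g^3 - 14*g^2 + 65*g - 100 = (g - 5)*(g^2 - 9*g + 20) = (g - 5)^2*(g - 4)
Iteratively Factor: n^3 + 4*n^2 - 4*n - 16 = (n - 2)*(n^2 + 6*n + 8) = (n - 2)*(n + 4)*(n + 2)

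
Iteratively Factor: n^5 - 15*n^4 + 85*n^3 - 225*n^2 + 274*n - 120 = (n - 3)*(n^4 - 12*n^3 + 49*n^2 - 78*n + 40) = (n - 3)*(n - 2)*(n^3 - 10*n^2 + 29*n - 20) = (n - 3)*(n - 2)*(n - 1)*(n^2 - 9*n + 20) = (n - 5)*(n - 3)*(n - 2)*(n - 1)*(n - 4)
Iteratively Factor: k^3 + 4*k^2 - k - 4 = (k - 1)*(k^2 + 5*k + 4) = (k - 1)*(k + 1)*(k + 4)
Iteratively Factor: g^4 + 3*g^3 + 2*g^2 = (g)*(g^3 + 3*g^2 + 2*g) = g*(g + 2)*(g^2 + g) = g^2*(g + 2)*(g + 1)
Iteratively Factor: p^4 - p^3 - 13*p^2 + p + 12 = (p - 4)*(p^3 + 3*p^2 - p - 3) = (p - 4)*(p + 3)*(p^2 - 1) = (p - 4)*(p - 1)*(p + 3)*(p + 1)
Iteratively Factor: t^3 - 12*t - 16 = (t + 2)*(t^2 - 2*t - 8) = (t + 2)^2*(t - 4)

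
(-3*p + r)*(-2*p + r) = 6*p^2 - 5*p*r + r^2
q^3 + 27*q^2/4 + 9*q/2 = q*(q + 3/4)*(q + 6)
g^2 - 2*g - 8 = (g - 4)*(g + 2)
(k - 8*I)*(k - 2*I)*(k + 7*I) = k^3 - 3*I*k^2 + 54*k - 112*I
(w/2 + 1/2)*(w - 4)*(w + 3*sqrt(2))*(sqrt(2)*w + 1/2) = sqrt(2)*w^4/2 - 3*sqrt(2)*w^3/2 + 13*w^3/4 - 39*w^2/4 - 5*sqrt(2)*w^2/4 - 13*w - 9*sqrt(2)*w/4 - 3*sqrt(2)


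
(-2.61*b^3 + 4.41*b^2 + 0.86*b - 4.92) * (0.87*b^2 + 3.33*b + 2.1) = -2.2707*b^5 - 4.8546*b^4 + 9.9525*b^3 + 7.8444*b^2 - 14.5776*b - 10.332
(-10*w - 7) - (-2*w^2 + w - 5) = 2*w^2 - 11*w - 2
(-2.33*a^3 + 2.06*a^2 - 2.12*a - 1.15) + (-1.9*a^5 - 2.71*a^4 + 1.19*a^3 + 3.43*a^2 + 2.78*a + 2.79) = -1.9*a^5 - 2.71*a^4 - 1.14*a^3 + 5.49*a^2 + 0.66*a + 1.64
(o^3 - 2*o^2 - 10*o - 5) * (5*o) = 5*o^4 - 10*o^3 - 50*o^2 - 25*o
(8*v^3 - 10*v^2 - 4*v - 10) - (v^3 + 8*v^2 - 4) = 7*v^3 - 18*v^2 - 4*v - 6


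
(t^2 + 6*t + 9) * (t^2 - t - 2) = t^4 + 5*t^3 + t^2 - 21*t - 18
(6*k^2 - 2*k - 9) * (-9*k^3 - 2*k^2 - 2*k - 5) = -54*k^5 + 6*k^4 + 73*k^3 - 8*k^2 + 28*k + 45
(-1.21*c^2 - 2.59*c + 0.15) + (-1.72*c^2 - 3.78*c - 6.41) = -2.93*c^2 - 6.37*c - 6.26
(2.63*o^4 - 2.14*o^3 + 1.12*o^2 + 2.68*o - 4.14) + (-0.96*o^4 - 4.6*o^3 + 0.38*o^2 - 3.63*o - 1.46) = 1.67*o^4 - 6.74*o^3 + 1.5*o^2 - 0.95*o - 5.6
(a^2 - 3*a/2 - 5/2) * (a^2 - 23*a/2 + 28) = a^4 - 13*a^3 + 171*a^2/4 - 53*a/4 - 70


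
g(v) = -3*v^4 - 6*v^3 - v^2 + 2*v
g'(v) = -12*v^3 - 18*v^2 - 2*v + 2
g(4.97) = -2581.75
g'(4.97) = -1925.72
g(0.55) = -0.48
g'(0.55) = -6.54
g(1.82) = -68.76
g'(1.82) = -133.61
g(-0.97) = -0.06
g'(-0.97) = -2.04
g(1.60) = -43.60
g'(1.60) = -96.43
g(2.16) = -126.12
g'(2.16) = -207.23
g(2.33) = -165.08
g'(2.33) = -252.17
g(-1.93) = -6.08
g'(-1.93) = 25.08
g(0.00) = 0.00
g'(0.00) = 2.00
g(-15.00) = -131880.00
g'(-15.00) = 36482.00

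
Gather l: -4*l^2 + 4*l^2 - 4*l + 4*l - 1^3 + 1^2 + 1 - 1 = 0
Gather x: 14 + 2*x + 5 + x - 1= 3*x + 18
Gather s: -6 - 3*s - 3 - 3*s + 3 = -6*s - 6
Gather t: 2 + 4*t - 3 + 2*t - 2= 6*t - 3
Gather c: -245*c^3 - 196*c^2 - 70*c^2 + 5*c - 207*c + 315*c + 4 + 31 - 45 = -245*c^3 - 266*c^2 + 113*c - 10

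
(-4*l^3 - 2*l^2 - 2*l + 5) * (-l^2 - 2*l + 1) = 4*l^5 + 10*l^4 + 2*l^3 - 3*l^2 - 12*l + 5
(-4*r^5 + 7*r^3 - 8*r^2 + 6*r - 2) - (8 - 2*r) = -4*r^5 + 7*r^3 - 8*r^2 + 8*r - 10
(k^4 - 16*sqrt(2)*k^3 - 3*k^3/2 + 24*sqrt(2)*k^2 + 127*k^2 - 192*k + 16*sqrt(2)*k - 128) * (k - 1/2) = k^5 - 16*sqrt(2)*k^4 - 2*k^4 + 32*sqrt(2)*k^3 + 511*k^3/4 - 511*k^2/2 + 4*sqrt(2)*k^2 - 32*k - 8*sqrt(2)*k + 64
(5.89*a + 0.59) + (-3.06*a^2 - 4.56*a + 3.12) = -3.06*a^2 + 1.33*a + 3.71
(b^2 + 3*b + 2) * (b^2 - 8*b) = b^4 - 5*b^3 - 22*b^2 - 16*b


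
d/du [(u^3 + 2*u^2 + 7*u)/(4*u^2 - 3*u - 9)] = (4*u^4 - 6*u^3 - 61*u^2 - 36*u - 63)/(16*u^4 - 24*u^3 - 63*u^2 + 54*u + 81)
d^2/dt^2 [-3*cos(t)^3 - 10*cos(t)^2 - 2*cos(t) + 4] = 17*cos(t)/4 + 20*cos(2*t) + 27*cos(3*t)/4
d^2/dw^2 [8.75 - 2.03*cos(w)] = 2.03*cos(w)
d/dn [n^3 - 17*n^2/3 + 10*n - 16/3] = 3*n^2 - 34*n/3 + 10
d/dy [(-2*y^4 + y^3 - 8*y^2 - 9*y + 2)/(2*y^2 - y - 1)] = (-8*y^5 + 8*y^4 + 6*y^3 + 23*y^2 + 8*y + 11)/(4*y^4 - 4*y^3 - 3*y^2 + 2*y + 1)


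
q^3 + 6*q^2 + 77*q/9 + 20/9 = (q + 1/3)*(q + 5/3)*(q + 4)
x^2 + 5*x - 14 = (x - 2)*(x + 7)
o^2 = o^2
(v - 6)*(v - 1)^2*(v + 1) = v^4 - 7*v^3 + 5*v^2 + 7*v - 6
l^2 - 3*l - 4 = (l - 4)*(l + 1)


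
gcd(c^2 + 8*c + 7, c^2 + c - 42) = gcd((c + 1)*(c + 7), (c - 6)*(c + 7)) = c + 7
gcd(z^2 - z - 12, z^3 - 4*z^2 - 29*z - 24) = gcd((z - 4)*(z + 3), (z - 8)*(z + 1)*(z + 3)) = z + 3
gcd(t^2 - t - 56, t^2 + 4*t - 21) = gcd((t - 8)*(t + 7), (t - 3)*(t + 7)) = t + 7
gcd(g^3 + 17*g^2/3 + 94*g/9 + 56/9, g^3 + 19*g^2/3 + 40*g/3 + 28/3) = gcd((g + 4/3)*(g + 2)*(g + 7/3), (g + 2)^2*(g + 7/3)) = g^2 + 13*g/3 + 14/3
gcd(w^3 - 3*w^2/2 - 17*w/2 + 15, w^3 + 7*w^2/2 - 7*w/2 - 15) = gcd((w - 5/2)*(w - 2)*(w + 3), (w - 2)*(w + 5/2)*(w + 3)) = w^2 + w - 6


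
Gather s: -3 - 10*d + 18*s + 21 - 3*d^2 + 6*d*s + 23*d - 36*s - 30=-3*d^2 + 13*d + s*(6*d - 18) - 12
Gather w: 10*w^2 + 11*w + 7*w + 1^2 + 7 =10*w^2 + 18*w + 8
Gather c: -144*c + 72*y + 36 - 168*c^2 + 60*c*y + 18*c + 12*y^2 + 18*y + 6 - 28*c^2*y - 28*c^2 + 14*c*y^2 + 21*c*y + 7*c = c^2*(-28*y - 196) + c*(14*y^2 + 81*y - 119) + 12*y^2 + 90*y + 42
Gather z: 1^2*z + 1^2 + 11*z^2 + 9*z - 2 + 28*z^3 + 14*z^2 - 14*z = 28*z^3 + 25*z^2 - 4*z - 1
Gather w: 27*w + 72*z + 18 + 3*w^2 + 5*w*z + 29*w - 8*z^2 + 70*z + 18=3*w^2 + w*(5*z + 56) - 8*z^2 + 142*z + 36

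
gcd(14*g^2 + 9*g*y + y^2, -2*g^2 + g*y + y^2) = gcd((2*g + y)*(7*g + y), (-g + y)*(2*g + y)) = 2*g + y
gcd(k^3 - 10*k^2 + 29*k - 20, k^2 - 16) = k - 4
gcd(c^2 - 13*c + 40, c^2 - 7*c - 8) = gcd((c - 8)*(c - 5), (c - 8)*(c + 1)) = c - 8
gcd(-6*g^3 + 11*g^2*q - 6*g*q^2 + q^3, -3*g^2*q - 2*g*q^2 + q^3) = -3*g + q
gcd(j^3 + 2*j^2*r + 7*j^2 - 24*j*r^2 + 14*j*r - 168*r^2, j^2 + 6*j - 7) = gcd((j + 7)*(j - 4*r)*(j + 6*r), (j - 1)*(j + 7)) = j + 7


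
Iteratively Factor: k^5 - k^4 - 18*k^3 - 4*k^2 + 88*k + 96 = (k - 4)*(k^4 + 3*k^3 - 6*k^2 - 28*k - 24) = (k - 4)*(k + 2)*(k^3 + k^2 - 8*k - 12) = (k - 4)*(k + 2)^2*(k^2 - k - 6) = (k - 4)*(k - 3)*(k + 2)^2*(k + 2)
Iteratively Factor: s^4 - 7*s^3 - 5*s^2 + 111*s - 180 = (s - 3)*(s^3 - 4*s^2 - 17*s + 60) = (s - 3)*(s + 4)*(s^2 - 8*s + 15) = (s - 3)^2*(s + 4)*(s - 5)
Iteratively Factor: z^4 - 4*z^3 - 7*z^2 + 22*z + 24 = (z - 4)*(z^3 - 7*z - 6) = (z - 4)*(z + 1)*(z^2 - z - 6) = (z - 4)*(z - 3)*(z + 1)*(z + 2)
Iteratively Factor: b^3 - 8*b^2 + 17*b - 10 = (b - 5)*(b^2 - 3*b + 2) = (b - 5)*(b - 1)*(b - 2)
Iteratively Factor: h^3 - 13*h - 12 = (h - 4)*(h^2 + 4*h + 3) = (h - 4)*(h + 1)*(h + 3)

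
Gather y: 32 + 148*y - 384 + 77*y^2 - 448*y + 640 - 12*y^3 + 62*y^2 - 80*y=-12*y^3 + 139*y^2 - 380*y + 288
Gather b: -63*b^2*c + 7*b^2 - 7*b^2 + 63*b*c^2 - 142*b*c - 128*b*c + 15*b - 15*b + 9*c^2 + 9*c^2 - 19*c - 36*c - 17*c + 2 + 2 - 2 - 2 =-63*b^2*c + b*(63*c^2 - 270*c) + 18*c^2 - 72*c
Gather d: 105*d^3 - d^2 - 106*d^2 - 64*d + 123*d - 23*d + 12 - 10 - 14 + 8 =105*d^3 - 107*d^2 + 36*d - 4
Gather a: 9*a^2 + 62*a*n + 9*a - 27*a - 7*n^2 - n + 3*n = 9*a^2 + a*(62*n - 18) - 7*n^2 + 2*n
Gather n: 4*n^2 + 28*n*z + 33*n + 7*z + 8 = 4*n^2 + n*(28*z + 33) + 7*z + 8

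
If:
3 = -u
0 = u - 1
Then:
No Solution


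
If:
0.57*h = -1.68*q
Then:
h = -2.94736842105263*q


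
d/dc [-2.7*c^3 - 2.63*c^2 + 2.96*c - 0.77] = -8.1*c^2 - 5.26*c + 2.96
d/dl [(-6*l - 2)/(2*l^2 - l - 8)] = 2*(6*l^2 + 4*l + 23)/(4*l^4 - 4*l^3 - 31*l^2 + 16*l + 64)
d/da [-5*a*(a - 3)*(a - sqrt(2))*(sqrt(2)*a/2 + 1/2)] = -10*sqrt(2)*a^3 + 15*a^2/2 + 45*sqrt(2)*a^2/2 - 15*a + 5*sqrt(2)*a - 15*sqrt(2)/2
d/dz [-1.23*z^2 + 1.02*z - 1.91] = 1.02 - 2.46*z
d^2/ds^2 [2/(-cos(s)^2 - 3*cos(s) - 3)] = 2*(4*sin(s)^4 + sin(s)^2 - 81*cos(s)/4 + 9*cos(3*s)/4 - 17)/(-sin(s)^2 + 3*cos(s) + 4)^3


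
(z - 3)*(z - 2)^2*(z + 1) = z^4 - 6*z^3 + 9*z^2 + 4*z - 12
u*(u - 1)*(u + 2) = u^3 + u^2 - 2*u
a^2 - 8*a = a*(a - 8)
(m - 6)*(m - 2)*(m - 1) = m^3 - 9*m^2 + 20*m - 12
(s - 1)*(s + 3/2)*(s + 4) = s^3 + 9*s^2/2 + s/2 - 6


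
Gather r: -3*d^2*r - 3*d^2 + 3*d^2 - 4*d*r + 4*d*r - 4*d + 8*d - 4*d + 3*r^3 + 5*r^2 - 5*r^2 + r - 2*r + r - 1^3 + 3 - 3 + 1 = -3*d^2*r + 3*r^3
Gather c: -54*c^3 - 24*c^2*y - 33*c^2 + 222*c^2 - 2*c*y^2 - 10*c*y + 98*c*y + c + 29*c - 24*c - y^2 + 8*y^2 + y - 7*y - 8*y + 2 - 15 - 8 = -54*c^3 + c^2*(189 - 24*y) + c*(-2*y^2 + 88*y + 6) + 7*y^2 - 14*y - 21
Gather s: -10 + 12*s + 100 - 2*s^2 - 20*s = -2*s^2 - 8*s + 90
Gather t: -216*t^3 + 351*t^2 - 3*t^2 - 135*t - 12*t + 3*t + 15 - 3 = -216*t^3 + 348*t^2 - 144*t + 12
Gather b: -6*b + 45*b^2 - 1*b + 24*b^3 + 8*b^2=24*b^3 + 53*b^2 - 7*b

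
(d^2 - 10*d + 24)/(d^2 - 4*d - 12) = (d - 4)/(d + 2)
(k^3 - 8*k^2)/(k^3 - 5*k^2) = (k - 8)/(k - 5)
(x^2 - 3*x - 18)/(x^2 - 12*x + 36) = (x + 3)/(x - 6)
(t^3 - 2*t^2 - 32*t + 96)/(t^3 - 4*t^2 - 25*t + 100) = (t^2 + 2*t - 24)/(t^2 - 25)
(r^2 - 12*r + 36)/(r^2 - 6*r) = (r - 6)/r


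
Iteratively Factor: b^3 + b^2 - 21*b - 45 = (b - 5)*(b^2 + 6*b + 9) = (b - 5)*(b + 3)*(b + 3)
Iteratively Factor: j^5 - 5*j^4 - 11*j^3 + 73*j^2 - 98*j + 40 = (j - 1)*(j^4 - 4*j^3 - 15*j^2 + 58*j - 40) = (j - 1)*(j + 4)*(j^3 - 8*j^2 + 17*j - 10) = (j - 2)*(j - 1)*(j + 4)*(j^2 - 6*j + 5) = (j - 2)*(j - 1)^2*(j + 4)*(j - 5)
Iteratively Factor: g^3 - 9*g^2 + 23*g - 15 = (g - 1)*(g^2 - 8*g + 15) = (g - 3)*(g - 1)*(g - 5)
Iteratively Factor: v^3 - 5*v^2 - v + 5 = (v - 1)*(v^2 - 4*v - 5) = (v - 5)*(v - 1)*(v + 1)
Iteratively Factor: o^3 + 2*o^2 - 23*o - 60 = (o + 4)*(o^2 - 2*o - 15) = (o - 5)*(o + 4)*(o + 3)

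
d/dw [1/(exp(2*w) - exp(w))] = (1 - 2*exp(w))*exp(-w)/(1 - exp(w))^2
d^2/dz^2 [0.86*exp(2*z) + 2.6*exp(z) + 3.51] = (3.44*exp(z) + 2.6)*exp(z)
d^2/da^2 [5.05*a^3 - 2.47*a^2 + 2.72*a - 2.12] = 30.3*a - 4.94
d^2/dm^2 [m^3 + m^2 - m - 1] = 6*m + 2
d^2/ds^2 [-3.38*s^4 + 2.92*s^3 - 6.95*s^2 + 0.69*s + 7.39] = -40.56*s^2 + 17.52*s - 13.9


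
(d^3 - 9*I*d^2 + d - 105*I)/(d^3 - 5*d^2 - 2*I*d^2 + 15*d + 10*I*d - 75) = (d - 7*I)/(d - 5)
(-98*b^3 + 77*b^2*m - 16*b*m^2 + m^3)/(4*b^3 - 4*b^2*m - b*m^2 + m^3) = (-49*b^2 + 14*b*m - m^2)/(2*b^2 - b*m - m^2)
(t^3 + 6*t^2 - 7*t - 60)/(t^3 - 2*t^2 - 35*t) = (t^2 + t - 12)/(t*(t - 7))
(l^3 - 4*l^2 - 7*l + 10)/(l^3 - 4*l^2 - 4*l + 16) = (l^2 - 6*l + 5)/(l^2 - 6*l + 8)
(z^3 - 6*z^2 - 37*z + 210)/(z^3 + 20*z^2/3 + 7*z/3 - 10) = 3*(z^2 - 12*z + 35)/(3*z^2 + 2*z - 5)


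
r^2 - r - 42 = (r - 7)*(r + 6)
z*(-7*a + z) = -7*a*z + z^2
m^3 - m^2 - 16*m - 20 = (m - 5)*(m + 2)^2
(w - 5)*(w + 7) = w^2 + 2*w - 35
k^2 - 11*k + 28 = (k - 7)*(k - 4)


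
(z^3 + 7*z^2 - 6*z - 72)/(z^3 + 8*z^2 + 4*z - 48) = (z - 3)/(z - 2)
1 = 1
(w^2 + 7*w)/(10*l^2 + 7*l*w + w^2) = w*(w + 7)/(10*l^2 + 7*l*w + w^2)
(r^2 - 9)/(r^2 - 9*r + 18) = (r + 3)/(r - 6)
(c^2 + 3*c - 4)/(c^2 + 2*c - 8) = (c - 1)/(c - 2)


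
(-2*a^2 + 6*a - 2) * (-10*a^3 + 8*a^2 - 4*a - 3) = 20*a^5 - 76*a^4 + 76*a^3 - 34*a^2 - 10*a + 6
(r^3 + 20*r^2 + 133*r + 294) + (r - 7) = r^3 + 20*r^2 + 134*r + 287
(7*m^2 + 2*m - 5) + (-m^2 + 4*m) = 6*m^2 + 6*m - 5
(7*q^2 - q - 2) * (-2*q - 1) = -14*q^3 - 5*q^2 + 5*q + 2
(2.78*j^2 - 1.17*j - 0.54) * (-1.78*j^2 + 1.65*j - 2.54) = -4.9484*j^4 + 6.6696*j^3 - 8.0305*j^2 + 2.0808*j + 1.3716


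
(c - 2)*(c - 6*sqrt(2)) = c^2 - 6*sqrt(2)*c - 2*c + 12*sqrt(2)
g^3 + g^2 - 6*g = g*(g - 2)*(g + 3)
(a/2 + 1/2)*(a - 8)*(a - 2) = a^3/2 - 9*a^2/2 + 3*a + 8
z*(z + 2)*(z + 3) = z^3 + 5*z^2 + 6*z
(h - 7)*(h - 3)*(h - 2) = h^3 - 12*h^2 + 41*h - 42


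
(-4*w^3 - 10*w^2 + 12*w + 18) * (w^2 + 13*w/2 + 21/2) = -4*w^5 - 36*w^4 - 95*w^3 - 9*w^2 + 243*w + 189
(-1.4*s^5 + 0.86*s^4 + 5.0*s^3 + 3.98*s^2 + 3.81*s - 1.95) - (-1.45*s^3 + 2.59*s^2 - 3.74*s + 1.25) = -1.4*s^5 + 0.86*s^4 + 6.45*s^3 + 1.39*s^2 + 7.55*s - 3.2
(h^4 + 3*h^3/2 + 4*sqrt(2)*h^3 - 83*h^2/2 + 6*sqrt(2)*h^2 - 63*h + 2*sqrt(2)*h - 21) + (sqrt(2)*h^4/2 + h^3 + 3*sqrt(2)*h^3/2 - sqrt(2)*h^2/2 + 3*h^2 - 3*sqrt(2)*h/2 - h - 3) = sqrt(2)*h^4/2 + h^4 + 5*h^3/2 + 11*sqrt(2)*h^3/2 - 77*h^2/2 + 11*sqrt(2)*h^2/2 - 64*h + sqrt(2)*h/2 - 24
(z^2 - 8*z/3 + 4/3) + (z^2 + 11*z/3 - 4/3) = 2*z^2 + z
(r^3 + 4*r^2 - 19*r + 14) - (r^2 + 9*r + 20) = r^3 + 3*r^2 - 28*r - 6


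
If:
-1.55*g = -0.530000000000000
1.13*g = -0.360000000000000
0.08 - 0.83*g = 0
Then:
No Solution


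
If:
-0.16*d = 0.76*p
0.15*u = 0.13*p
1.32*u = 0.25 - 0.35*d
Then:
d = 2.29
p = -0.48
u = -0.42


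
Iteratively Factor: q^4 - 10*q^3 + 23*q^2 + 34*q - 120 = (q - 3)*(q^3 - 7*q^2 + 2*q + 40) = (q - 3)*(q + 2)*(q^2 - 9*q + 20) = (q - 5)*(q - 3)*(q + 2)*(q - 4)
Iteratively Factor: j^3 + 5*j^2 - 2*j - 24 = (j + 4)*(j^2 + j - 6) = (j + 3)*(j + 4)*(j - 2)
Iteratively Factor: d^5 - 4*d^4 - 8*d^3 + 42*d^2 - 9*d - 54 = (d - 3)*(d^4 - d^3 - 11*d^2 + 9*d + 18) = (d - 3)*(d + 3)*(d^3 - 4*d^2 + d + 6) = (d - 3)*(d + 1)*(d + 3)*(d^2 - 5*d + 6) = (d - 3)*(d - 2)*(d + 1)*(d + 3)*(d - 3)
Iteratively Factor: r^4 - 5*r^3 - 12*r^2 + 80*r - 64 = (r - 4)*(r^3 - r^2 - 16*r + 16) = (r - 4)*(r + 4)*(r^2 - 5*r + 4) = (r - 4)^2*(r + 4)*(r - 1)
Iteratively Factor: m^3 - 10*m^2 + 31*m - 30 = (m - 3)*(m^2 - 7*m + 10) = (m - 3)*(m - 2)*(m - 5)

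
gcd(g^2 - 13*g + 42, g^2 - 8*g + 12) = g - 6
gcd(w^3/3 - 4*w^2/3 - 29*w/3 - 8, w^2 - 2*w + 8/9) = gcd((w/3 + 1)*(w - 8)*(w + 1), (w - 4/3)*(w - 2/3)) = 1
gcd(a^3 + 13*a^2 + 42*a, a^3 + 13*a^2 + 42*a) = a^3 + 13*a^2 + 42*a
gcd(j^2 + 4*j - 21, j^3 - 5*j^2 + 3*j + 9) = j - 3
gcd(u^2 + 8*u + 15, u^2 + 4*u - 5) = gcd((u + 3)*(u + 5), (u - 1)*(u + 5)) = u + 5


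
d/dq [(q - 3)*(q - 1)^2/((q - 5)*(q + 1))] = (q^4 - 8*q^3 - 2*q^2 + 56*q - 47)/(q^4 - 8*q^3 + 6*q^2 + 40*q + 25)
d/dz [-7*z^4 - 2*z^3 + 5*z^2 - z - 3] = -28*z^3 - 6*z^2 + 10*z - 1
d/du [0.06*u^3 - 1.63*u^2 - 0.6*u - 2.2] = 0.18*u^2 - 3.26*u - 0.6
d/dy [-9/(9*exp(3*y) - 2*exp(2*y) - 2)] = (243*exp(y) - 36)*exp(2*y)/(-9*exp(3*y) + 2*exp(2*y) + 2)^2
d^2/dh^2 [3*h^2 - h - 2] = 6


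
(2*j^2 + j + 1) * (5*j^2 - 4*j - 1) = 10*j^4 - 3*j^3 - j^2 - 5*j - 1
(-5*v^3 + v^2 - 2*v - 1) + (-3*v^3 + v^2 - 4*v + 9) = -8*v^3 + 2*v^2 - 6*v + 8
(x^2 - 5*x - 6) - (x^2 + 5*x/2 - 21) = 15 - 15*x/2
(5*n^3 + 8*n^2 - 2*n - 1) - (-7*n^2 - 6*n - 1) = 5*n^3 + 15*n^2 + 4*n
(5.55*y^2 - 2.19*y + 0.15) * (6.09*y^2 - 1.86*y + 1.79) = 33.7995*y^4 - 23.6601*y^3 + 14.9214*y^2 - 4.1991*y + 0.2685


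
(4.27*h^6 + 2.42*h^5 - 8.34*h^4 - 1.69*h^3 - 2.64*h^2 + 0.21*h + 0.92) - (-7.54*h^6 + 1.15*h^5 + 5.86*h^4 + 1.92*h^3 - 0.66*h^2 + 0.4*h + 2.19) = 11.81*h^6 + 1.27*h^5 - 14.2*h^4 - 3.61*h^3 - 1.98*h^2 - 0.19*h - 1.27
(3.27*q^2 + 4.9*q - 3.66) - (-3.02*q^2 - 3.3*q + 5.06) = 6.29*q^2 + 8.2*q - 8.72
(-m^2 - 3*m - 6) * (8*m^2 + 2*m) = -8*m^4 - 26*m^3 - 54*m^2 - 12*m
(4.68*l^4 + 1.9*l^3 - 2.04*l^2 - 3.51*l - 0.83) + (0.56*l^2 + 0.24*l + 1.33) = 4.68*l^4 + 1.9*l^3 - 1.48*l^2 - 3.27*l + 0.5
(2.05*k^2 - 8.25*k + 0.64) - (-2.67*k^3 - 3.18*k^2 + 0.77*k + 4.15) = 2.67*k^3 + 5.23*k^2 - 9.02*k - 3.51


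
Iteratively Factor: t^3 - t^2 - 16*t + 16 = (t - 1)*(t^2 - 16) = (t - 4)*(t - 1)*(t + 4)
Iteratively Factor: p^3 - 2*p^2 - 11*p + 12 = (p - 4)*(p^2 + 2*p - 3) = (p - 4)*(p + 3)*(p - 1)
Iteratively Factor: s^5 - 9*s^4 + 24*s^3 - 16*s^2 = (s - 1)*(s^4 - 8*s^3 + 16*s^2) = s*(s - 1)*(s^3 - 8*s^2 + 16*s) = s*(s - 4)*(s - 1)*(s^2 - 4*s) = s^2*(s - 4)*(s - 1)*(s - 4)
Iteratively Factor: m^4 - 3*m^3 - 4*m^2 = (m - 4)*(m^3 + m^2) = (m - 4)*(m + 1)*(m^2) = m*(m - 4)*(m + 1)*(m)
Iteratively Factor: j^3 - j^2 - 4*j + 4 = (j + 2)*(j^2 - 3*j + 2) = (j - 1)*(j + 2)*(j - 2)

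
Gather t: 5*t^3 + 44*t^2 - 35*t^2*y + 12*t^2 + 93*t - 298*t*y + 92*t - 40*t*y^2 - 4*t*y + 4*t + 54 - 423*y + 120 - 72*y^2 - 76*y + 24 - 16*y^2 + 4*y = 5*t^3 + t^2*(56 - 35*y) + t*(-40*y^2 - 302*y + 189) - 88*y^2 - 495*y + 198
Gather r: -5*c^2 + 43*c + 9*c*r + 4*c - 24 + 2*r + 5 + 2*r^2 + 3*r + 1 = -5*c^2 + 47*c + 2*r^2 + r*(9*c + 5) - 18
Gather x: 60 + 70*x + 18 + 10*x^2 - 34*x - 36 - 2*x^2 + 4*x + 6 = 8*x^2 + 40*x + 48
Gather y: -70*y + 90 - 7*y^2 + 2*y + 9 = -7*y^2 - 68*y + 99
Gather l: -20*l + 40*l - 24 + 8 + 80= 20*l + 64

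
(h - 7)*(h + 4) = h^2 - 3*h - 28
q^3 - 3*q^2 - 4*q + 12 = (q - 3)*(q - 2)*(q + 2)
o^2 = o^2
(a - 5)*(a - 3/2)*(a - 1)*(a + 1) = a^4 - 13*a^3/2 + 13*a^2/2 + 13*a/2 - 15/2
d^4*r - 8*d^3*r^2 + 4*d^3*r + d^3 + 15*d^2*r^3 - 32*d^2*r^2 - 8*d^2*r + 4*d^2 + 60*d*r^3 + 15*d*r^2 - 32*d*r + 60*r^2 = (d + 4)*(d - 5*r)*(d - 3*r)*(d*r + 1)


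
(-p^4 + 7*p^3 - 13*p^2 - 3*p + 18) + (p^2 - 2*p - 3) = -p^4 + 7*p^3 - 12*p^2 - 5*p + 15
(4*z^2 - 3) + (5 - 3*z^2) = z^2 + 2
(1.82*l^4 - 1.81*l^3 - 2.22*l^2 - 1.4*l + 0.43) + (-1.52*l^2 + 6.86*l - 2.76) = 1.82*l^4 - 1.81*l^3 - 3.74*l^2 + 5.46*l - 2.33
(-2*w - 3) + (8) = 5 - 2*w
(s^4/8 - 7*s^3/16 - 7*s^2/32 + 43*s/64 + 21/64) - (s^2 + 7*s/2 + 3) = s^4/8 - 7*s^3/16 - 39*s^2/32 - 181*s/64 - 171/64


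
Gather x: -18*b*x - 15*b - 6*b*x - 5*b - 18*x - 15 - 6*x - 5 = -20*b + x*(-24*b - 24) - 20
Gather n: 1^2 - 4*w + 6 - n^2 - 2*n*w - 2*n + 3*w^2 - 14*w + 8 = -n^2 + n*(-2*w - 2) + 3*w^2 - 18*w + 15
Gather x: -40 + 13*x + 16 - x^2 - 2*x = -x^2 + 11*x - 24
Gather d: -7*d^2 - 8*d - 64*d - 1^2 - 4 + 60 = -7*d^2 - 72*d + 55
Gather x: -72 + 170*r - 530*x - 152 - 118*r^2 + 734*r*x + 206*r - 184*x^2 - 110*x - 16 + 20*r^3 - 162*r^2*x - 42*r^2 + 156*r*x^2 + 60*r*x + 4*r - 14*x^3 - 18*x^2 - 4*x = 20*r^3 - 160*r^2 + 380*r - 14*x^3 + x^2*(156*r - 202) + x*(-162*r^2 + 794*r - 644) - 240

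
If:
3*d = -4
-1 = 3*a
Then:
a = -1/3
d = -4/3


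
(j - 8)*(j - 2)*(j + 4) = j^3 - 6*j^2 - 24*j + 64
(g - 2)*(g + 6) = g^2 + 4*g - 12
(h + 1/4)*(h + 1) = h^2 + 5*h/4 + 1/4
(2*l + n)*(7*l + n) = 14*l^2 + 9*l*n + n^2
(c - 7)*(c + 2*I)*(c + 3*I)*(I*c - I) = I*c^4 - 5*c^3 - 8*I*c^3 + 40*c^2 + I*c^2 - 35*c + 48*I*c - 42*I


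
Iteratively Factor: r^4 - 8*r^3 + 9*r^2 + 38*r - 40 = (r - 5)*(r^3 - 3*r^2 - 6*r + 8) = (r - 5)*(r + 2)*(r^2 - 5*r + 4) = (r - 5)*(r - 4)*(r + 2)*(r - 1)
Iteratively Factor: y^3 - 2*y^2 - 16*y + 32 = (y - 4)*(y^2 + 2*y - 8) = (y - 4)*(y - 2)*(y + 4)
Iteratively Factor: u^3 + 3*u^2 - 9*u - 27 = (u + 3)*(u^2 - 9) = (u + 3)^2*(u - 3)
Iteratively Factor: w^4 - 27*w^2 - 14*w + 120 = (w - 2)*(w^3 + 2*w^2 - 23*w - 60) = (w - 2)*(w + 4)*(w^2 - 2*w - 15) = (w - 5)*(w - 2)*(w + 4)*(w + 3)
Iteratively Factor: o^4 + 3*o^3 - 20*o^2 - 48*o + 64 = (o + 4)*(o^3 - o^2 - 16*o + 16) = (o - 1)*(o + 4)*(o^2 - 16) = (o - 1)*(o + 4)^2*(o - 4)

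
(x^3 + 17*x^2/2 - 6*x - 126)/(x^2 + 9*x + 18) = (x^2 + 5*x/2 - 21)/(x + 3)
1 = 1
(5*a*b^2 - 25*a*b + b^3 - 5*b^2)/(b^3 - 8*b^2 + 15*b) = (5*a + b)/(b - 3)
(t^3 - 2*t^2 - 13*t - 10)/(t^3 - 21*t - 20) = (t + 2)/(t + 4)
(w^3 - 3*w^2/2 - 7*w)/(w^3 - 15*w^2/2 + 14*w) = (w + 2)/(w - 4)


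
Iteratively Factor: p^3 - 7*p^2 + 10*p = (p - 2)*(p^2 - 5*p) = (p - 5)*(p - 2)*(p)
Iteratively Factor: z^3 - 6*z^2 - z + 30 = (z - 3)*(z^2 - 3*z - 10) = (z - 5)*(z - 3)*(z + 2)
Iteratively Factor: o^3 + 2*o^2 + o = (o + 1)*(o^2 + o) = o*(o + 1)*(o + 1)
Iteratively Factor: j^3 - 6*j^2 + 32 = (j - 4)*(j^2 - 2*j - 8) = (j - 4)*(j + 2)*(j - 4)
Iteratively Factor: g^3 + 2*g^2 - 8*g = (g)*(g^2 + 2*g - 8) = g*(g - 2)*(g + 4)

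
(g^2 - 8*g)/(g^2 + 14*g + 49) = g*(g - 8)/(g^2 + 14*g + 49)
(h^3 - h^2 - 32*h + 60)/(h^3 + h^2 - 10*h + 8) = (h^2 + h - 30)/(h^2 + 3*h - 4)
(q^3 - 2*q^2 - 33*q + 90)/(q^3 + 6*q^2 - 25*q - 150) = (q - 3)/(q + 5)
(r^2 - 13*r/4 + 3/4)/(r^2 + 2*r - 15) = (r - 1/4)/(r + 5)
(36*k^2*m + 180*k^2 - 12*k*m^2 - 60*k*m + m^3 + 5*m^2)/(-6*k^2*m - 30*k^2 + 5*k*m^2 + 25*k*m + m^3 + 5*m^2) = (-36*k^2 + 12*k*m - m^2)/(6*k^2 - 5*k*m - m^2)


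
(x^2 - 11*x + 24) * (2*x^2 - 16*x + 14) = 2*x^4 - 38*x^3 + 238*x^2 - 538*x + 336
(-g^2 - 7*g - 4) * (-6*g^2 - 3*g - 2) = 6*g^4 + 45*g^3 + 47*g^2 + 26*g + 8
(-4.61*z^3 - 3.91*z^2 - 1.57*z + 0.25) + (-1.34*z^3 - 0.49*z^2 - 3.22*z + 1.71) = -5.95*z^3 - 4.4*z^2 - 4.79*z + 1.96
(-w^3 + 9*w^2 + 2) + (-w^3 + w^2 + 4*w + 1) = -2*w^3 + 10*w^2 + 4*w + 3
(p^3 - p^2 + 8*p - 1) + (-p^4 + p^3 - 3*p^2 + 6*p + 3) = -p^4 + 2*p^3 - 4*p^2 + 14*p + 2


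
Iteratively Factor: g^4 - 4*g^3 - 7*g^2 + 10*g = (g + 2)*(g^3 - 6*g^2 + 5*g) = g*(g + 2)*(g^2 - 6*g + 5) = g*(g - 5)*(g + 2)*(g - 1)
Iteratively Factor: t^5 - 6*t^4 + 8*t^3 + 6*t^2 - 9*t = (t)*(t^4 - 6*t^3 + 8*t^2 + 6*t - 9) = t*(t - 3)*(t^3 - 3*t^2 - t + 3) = t*(t - 3)^2*(t^2 - 1) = t*(t - 3)^2*(t - 1)*(t + 1)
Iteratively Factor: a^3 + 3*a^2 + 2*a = (a + 1)*(a^2 + 2*a) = a*(a + 1)*(a + 2)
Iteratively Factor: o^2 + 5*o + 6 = (o + 3)*(o + 2)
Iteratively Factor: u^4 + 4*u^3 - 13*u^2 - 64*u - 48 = (u + 1)*(u^3 + 3*u^2 - 16*u - 48) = (u + 1)*(u + 3)*(u^2 - 16) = (u - 4)*(u + 1)*(u + 3)*(u + 4)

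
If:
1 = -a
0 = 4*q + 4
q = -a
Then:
No Solution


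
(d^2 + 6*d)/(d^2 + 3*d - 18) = d/(d - 3)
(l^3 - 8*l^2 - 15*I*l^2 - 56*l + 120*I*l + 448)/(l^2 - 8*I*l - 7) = (l^2 - 8*l*(1 + I) + 64*I)/(l - I)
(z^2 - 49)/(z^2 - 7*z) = (z + 7)/z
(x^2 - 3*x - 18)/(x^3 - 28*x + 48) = (x^2 - 3*x - 18)/(x^3 - 28*x + 48)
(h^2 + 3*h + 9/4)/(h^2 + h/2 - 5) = (4*h^2 + 12*h + 9)/(2*(2*h^2 + h - 10))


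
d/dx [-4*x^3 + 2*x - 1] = 2 - 12*x^2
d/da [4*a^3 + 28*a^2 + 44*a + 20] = 12*a^2 + 56*a + 44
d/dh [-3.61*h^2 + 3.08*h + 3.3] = 3.08 - 7.22*h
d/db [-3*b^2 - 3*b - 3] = -6*b - 3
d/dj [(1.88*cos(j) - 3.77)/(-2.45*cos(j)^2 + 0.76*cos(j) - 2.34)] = (-4.606*cos(j)^2 + 18.473*cos(j) + 1.534)*sin(j)/(6.0025*cos(j)^4 - 3.724*cos(j)^3 + 12.0436*cos(j)^2 - 3.5568*cos(j) + 5.4756)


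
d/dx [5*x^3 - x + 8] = 15*x^2 - 1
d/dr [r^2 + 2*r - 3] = 2*r + 2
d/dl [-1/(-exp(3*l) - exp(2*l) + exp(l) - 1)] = (-3*exp(2*l) - 2*exp(l) + 1)*exp(l)/(exp(3*l) + exp(2*l) - exp(l) + 1)^2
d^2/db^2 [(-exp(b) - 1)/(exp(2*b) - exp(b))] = (-exp(3*b) - 5*exp(2*b) + 3*exp(b) - 1)*exp(-b)/(exp(3*b) - 3*exp(2*b) + 3*exp(b) - 1)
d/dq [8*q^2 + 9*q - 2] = 16*q + 9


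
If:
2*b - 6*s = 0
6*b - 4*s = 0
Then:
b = 0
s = 0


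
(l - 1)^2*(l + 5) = l^3 + 3*l^2 - 9*l + 5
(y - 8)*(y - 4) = y^2 - 12*y + 32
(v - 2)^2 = v^2 - 4*v + 4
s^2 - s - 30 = (s - 6)*(s + 5)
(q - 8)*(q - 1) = q^2 - 9*q + 8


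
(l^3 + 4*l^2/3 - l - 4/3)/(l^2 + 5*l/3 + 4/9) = 3*(l^2 - 1)/(3*l + 1)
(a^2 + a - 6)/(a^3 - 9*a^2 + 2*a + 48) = (a^2 + a - 6)/(a^3 - 9*a^2 + 2*a + 48)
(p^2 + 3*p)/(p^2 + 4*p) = (p + 3)/(p + 4)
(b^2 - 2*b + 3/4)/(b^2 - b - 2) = (-b^2 + 2*b - 3/4)/(-b^2 + b + 2)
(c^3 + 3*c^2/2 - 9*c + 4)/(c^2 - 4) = (c^2 + 7*c/2 - 2)/(c + 2)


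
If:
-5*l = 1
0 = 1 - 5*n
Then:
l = -1/5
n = 1/5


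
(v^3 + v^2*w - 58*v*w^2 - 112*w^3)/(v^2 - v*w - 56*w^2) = v + 2*w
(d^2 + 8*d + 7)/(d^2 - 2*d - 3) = (d + 7)/(d - 3)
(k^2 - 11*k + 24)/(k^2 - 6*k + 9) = (k - 8)/(k - 3)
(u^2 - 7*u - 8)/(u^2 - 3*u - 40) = (u + 1)/(u + 5)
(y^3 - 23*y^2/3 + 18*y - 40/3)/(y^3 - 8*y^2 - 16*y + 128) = (3*y^2 - 11*y + 10)/(3*(y^2 - 4*y - 32))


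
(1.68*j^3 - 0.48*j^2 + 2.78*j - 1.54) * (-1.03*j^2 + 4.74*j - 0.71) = -1.7304*j^5 + 8.4576*j^4 - 6.3314*j^3 + 15.1042*j^2 - 9.2734*j + 1.0934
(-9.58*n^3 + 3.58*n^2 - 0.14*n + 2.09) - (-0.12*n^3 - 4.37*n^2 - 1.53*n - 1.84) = -9.46*n^3 + 7.95*n^2 + 1.39*n + 3.93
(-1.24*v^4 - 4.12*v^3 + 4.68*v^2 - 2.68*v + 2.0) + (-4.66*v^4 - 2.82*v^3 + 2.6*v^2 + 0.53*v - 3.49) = -5.9*v^4 - 6.94*v^3 + 7.28*v^2 - 2.15*v - 1.49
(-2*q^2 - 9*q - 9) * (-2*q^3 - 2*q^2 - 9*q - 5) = 4*q^5 + 22*q^4 + 54*q^3 + 109*q^2 + 126*q + 45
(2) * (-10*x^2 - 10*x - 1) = -20*x^2 - 20*x - 2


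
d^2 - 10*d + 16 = (d - 8)*(d - 2)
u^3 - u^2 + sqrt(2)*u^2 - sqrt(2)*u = u*(u - 1)*(u + sqrt(2))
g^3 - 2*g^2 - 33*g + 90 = (g - 5)*(g - 3)*(g + 6)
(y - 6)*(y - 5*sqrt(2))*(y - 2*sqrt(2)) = y^3 - 7*sqrt(2)*y^2 - 6*y^2 + 20*y + 42*sqrt(2)*y - 120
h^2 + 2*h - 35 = (h - 5)*(h + 7)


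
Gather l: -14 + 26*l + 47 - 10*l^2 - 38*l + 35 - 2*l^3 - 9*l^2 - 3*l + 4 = -2*l^3 - 19*l^2 - 15*l + 72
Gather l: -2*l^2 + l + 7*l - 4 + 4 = -2*l^2 + 8*l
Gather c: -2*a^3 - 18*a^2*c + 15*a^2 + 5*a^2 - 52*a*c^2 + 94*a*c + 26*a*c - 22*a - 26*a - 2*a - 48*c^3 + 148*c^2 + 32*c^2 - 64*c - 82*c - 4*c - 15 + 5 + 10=-2*a^3 + 20*a^2 - 50*a - 48*c^3 + c^2*(180 - 52*a) + c*(-18*a^2 + 120*a - 150)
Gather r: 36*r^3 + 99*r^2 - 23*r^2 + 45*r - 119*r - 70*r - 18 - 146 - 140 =36*r^3 + 76*r^2 - 144*r - 304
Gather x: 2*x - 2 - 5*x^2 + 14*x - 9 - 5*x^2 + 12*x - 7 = -10*x^2 + 28*x - 18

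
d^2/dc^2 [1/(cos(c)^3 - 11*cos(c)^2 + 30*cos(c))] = ((123*cos(c) - 88*cos(2*c) + 9*cos(3*c))*(cos(c)^2 - 11*cos(c) + 30)*cos(c)/4 + 2*(3*cos(c)^2 - 22*cos(c) + 30)^2*sin(c)^2)/((cos(c)^2 - 11*cos(c) + 30)^3*cos(c)^3)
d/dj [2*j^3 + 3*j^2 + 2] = 6*j*(j + 1)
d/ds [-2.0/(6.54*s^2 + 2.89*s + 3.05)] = (26.16*s + 5.78)/(6.54*s^2 + 2.89*s + 3.05)^2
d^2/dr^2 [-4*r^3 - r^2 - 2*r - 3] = -24*r - 2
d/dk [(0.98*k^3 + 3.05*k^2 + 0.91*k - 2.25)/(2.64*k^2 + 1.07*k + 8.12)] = (2.5872*k^4 + 2.0972*k^3 + 24.7339*k^2 + 61.412*k + 9.7967)/(6.9696*k^4 + 5.6496*k^3 + 44.0185*k^2 + 17.3768*k + 65.9344)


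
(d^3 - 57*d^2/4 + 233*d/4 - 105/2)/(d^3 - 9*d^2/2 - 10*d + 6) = (4*d^2 - 33*d + 35)/(2*(2*d^2 + 3*d - 2))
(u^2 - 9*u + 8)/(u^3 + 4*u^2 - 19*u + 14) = (u - 8)/(u^2 + 5*u - 14)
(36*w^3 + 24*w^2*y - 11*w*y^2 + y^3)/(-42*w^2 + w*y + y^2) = (-6*w^2 - 5*w*y + y^2)/(7*w + y)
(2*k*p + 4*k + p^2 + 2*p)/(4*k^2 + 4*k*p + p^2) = (p + 2)/(2*k + p)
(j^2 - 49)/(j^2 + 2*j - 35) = (j - 7)/(j - 5)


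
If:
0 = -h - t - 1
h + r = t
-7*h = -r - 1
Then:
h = 0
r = -1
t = -1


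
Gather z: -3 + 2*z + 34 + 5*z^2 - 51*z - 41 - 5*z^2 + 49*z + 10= 0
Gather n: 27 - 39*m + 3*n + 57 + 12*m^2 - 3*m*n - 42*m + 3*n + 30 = 12*m^2 - 81*m + n*(6 - 3*m) + 114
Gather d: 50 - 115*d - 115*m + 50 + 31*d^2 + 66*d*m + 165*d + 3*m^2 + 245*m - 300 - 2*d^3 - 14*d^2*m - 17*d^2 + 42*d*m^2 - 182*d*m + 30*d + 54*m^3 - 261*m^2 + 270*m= -2*d^3 + d^2*(14 - 14*m) + d*(42*m^2 - 116*m + 80) + 54*m^3 - 258*m^2 + 400*m - 200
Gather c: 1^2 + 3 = 4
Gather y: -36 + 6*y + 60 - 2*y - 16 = 4*y + 8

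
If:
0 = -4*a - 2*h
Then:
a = -h/2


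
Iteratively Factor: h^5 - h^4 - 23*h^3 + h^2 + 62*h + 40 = (h - 2)*(h^4 + h^3 - 21*h^2 - 41*h - 20) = (h - 2)*(h + 1)*(h^3 - 21*h - 20) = (h - 2)*(h + 1)^2*(h^2 - h - 20) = (h - 5)*(h - 2)*(h + 1)^2*(h + 4)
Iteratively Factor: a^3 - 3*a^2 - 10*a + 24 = (a - 4)*(a^2 + a - 6) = (a - 4)*(a - 2)*(a + 3)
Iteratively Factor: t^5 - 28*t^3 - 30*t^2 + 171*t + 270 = (t + 2)*(t^4 - 2*t^3 - 24*t^2 + 18*t + 135) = (t + 2)*(t + 3)*(t^3 - 5*t^2 - 9*t + 45) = (t - 3)*(t + 2)*(t + 3)*(t^2 - 2*t - 15) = (t - 3)*(t + 2)*(t + 3)^2*(t - 5)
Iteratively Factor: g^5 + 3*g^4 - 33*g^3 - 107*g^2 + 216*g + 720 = (g + 4)*(g^4 - g^3 - 29*g^2 + 9*g + 180) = (g + 4)^2*(g^3 - 5*g^2 - 9*g + 45) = (g - 3)*(g + 4)^2*(g^2 - 2*g - 15) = (g - 3)*(g + 3)*(g + 4)^2*(g - 5)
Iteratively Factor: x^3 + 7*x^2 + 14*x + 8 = (x + 1)*(x^2 + 6*x + 8) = (x + 1)*(x + 2)*(x + 4)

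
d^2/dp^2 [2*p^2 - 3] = 4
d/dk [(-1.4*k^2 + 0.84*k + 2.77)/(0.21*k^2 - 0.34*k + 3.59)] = (0.2996*k^2 - 11.2154*k + 3.9574)/(0.0441*k^4 - 0.1428*k^3 + 1.6234*k^2 - 2.4412*k + 12.8881)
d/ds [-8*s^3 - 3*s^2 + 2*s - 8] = -24*s^2 - 6*s + 2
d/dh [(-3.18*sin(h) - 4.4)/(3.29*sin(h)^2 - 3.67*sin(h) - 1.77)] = (10.4622*sin(h)^2 + 28.952*sin(h) - 10.5194)*cos(h)/(10.8241*sin(h)^4 - 24.1486*sin(h)^3 + 1.8223*sin(h)^2 + 12.9918*sin(h) + 3.1329)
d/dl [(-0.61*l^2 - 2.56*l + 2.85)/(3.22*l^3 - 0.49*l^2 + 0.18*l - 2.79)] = (1.9642*l^4 + 16.4864*l^3 - 28.8952*l^2 + 6.1968*l + 6.6294)/(10.3684*l^6 - 3.1556*l^5 + 1.3993*l^4 - 18.144*l^3 + 2.7666*l^2 - 1.0044*l + 7.7841)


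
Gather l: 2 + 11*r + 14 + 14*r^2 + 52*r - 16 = 14*r^2 + 63*r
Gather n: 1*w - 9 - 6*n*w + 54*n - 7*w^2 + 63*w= n*(54 - 6*w) - 7*w^2 + 64*w - 9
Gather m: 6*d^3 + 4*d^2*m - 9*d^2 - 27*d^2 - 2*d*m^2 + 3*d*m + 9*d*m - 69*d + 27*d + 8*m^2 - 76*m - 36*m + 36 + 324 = 6*d^3 - 36*d^2 - 42*d + m^2*(8 - 2*d) + m*(4*d^2 + 12*d - 112) + 360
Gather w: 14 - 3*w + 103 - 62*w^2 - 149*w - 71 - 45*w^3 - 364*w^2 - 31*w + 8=-45*w^3 - 426*w^2 - 183*w + 54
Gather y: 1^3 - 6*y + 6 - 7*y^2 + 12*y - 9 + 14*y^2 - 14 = 7*y^2 + 6*y - 16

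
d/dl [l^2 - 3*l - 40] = 2*l - 3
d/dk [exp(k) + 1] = exp(k)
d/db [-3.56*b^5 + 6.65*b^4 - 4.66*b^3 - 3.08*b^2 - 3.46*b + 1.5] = -17.8*b^4 + 26.6*b^3 - 13.98*b^2 - 6.16*b - 3.46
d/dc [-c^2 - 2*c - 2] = -2*c - 2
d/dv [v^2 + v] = 2*v + 1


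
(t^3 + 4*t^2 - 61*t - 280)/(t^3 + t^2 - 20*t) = (t^2 - t - 56)/(t*(t - 4))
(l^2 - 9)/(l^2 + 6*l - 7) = (l^2 - 9)/(l^2 + 6*l - 7)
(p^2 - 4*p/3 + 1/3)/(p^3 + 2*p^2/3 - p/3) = (p - 1)/(p*(p + 1))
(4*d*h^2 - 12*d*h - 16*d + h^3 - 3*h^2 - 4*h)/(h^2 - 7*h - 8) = (4*d*h - 16*d + h^2 - 4*h)/(h - 8)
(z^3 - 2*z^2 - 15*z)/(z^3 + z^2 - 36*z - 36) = z*(z^2 - 2*z - 15)/(z^3 + z^2 - 36*z - 36)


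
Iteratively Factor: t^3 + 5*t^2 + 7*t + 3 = (t + 1)*(t^2 + 4*t + 3) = (t + 1)*(t + 3)*(t + 1)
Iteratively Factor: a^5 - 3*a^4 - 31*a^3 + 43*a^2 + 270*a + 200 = (a + 2)*(a^4 - 5*a^3 - 21*a^2 + 85*a + 100) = (a - 5)*(a + 2)*(a^3 - 21*a - 20) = (a - 5)^2*(a + 2)*(a^2 + 5*a + 4) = (a - 5)^2*(a + 1)*(a + 2)*(a + 4)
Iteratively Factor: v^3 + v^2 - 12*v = (v - 3)*(v^2 + 4*v) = v*(v - 3)*(v + 4)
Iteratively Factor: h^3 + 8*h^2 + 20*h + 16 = (h + 2)*(h^2 + 6*h + 8) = (h + 2)*(h + 4)*(h + 2)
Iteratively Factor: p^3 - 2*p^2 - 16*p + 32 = (p + 4)*(p^2 - 6*p + 8) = (p - 2)*(p + 4)*(p - 4)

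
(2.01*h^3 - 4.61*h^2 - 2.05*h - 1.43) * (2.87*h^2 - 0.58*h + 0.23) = 5.7687*h^5 - 14.3965*h^4 - 2.7474*h^3 - 3.9754*h^2 + 0.3579*h - 0.3289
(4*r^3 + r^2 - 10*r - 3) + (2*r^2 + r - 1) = 4*r^3 + 3*r^2 - 9*r - 4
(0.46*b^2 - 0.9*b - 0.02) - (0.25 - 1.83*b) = 0.46*b^2 + 0.93*b - 0.27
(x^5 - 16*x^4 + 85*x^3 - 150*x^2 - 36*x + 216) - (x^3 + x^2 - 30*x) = x^5 - 16*x^4 + 84*x^3 - 151*x^2 - 6*x + 216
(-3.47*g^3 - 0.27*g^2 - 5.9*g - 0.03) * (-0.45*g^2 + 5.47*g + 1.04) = 1.5615*g^5 - 18.8594*g^4 - 2.4307*g^3 - 32.5403*g^2 - 6.3001*g - 0.0312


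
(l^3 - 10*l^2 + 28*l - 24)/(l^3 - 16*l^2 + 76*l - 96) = (l - 2)/(l - 8)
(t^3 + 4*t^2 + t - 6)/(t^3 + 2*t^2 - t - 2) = (t + 3)/(t + 1)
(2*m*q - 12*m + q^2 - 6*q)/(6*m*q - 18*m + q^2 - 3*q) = (2*m*q - 12*m + q^2 - 6*q)/(6*m*q - 18*m + q^2 - 3*q)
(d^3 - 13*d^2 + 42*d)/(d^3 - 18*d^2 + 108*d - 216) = d*(d - 7)/(d^2 - 12*d + 36)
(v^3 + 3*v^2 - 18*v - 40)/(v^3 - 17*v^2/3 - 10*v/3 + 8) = 3*(v^3 + 3*v^2 - 18*v - 40)/(3*v^3 - 17*v^2 - 10*v + 24)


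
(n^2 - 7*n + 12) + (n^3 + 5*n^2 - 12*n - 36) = n^3 + 6*n^2 - 19*n - 24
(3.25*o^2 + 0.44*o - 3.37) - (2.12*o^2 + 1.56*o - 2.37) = 1.13*o^2 - 1.12*o - 1.0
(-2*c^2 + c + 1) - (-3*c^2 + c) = c^2 + 1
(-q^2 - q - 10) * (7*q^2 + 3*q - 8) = -7*q^4 - 10*q^3 - 65*q^2 - 22*q + 80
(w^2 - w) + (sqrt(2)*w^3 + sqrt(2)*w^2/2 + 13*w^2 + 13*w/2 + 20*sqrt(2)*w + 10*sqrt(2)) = sqrt(2)*w^3 + sqrt(2)*w^2/2 + 14*w^2 + 11*w/2 + 20*sqrt(2)*w + 10*sqrt(2)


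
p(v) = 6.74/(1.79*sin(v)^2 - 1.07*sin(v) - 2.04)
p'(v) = 6.74*(-3.58*sin(v)*cos(v) + 1.07*cos(v))/(1.79*sin(v)^2 - 1.07*sin(v) - 2.04)^2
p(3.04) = -3.16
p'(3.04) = -1.04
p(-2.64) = -6.06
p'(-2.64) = -13.35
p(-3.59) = -3.11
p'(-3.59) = 0.62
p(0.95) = -3.90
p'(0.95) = -2.42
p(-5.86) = -3.10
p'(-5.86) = -0.52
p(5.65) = -8.64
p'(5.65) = 28.46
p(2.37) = -3.52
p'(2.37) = 1.88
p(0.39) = -3.08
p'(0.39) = -0.38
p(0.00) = -3.30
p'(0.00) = 1.73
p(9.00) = -3.10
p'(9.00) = 0.53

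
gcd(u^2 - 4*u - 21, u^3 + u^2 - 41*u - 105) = u^2 - 4*u - 21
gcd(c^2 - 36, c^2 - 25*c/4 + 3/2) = c - 6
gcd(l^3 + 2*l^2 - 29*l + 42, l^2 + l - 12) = l - 3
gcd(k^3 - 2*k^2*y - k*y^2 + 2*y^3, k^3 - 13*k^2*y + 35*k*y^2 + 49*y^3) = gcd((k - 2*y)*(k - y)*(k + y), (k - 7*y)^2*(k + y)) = k + y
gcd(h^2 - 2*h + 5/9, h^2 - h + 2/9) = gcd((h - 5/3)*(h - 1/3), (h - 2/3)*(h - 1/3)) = h - 1/3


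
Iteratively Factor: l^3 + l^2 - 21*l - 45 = (l + 3)*(l^2 - 2*l - 15) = (l + 3)^2*(l - 5)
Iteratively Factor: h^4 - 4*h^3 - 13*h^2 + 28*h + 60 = (h - 3)*(h^3 - h^2 - 16*h - 20) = (h - 3)*(h + 2)*(h^2 - 3*h - 10) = (h - 3)*(h + 2)^2*(h - 5)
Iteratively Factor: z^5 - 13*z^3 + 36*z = (z + 3)*(z^4 - 3*z^3 - 4*z^2 + 12*z) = z*(z + 3)*(z^3 - 3*z^2 - 4*z + 12) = z*(z - 3)*(z + 3)*(z^2 - 4) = z*(z - 3)*(z - 2)*(z + 3)*(z + 2)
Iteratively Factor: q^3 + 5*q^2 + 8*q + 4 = (q + 2)*(q^2 + 3*q + 2) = (q + 2)^2*(q + 1)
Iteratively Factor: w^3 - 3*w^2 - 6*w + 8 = (w - 4)*(w^2 + w - 2) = (w - 4)*(w - 1)*(w + 2)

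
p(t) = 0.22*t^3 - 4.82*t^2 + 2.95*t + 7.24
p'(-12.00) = 213.67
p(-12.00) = -1102.40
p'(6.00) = -31.13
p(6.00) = -101.06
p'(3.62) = -23.30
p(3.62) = -34.81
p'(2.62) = -17.78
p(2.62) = -14.16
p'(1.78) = -12.12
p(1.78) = -1.54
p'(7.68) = -32.16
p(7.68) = -154.74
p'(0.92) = -5.36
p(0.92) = 6.05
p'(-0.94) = 12.59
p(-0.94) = 0.03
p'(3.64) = -23.39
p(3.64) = -35.27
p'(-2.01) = 24.99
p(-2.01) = -19.95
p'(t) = 0.66*t^2 - 9.64*t + 2.95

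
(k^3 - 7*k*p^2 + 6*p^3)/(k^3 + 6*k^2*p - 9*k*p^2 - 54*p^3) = (-k^2 + 3*k*p - 2*p^2)/(-k^2 - 3*k*p + 18*p^2)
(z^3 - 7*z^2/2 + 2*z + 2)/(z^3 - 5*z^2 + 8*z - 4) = (z + 1/2)/(z - 1)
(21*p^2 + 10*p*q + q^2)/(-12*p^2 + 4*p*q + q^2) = (21*p^2 + 10*p*q + q^2)/(-12*p^2 + 4*p*q + q^2)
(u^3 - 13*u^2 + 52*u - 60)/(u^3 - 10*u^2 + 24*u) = (u^2 - 7*u + 10)/(u*(u - 4))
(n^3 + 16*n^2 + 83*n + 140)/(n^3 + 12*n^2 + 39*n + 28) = (n + 5)/(n + 1)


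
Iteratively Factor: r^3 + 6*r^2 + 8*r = (r + 4)*(r^2 + 2*r) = r*(r + 4)*(r + 2)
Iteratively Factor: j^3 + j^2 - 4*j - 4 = (j - 2)*(j^2 + 3*j + 2) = (j - 2)*(j + 1)*(j + 2)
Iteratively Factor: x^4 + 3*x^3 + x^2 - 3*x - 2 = (x - 1)*(x^3 + 4*x^2 + 5*x + 2) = (x - 1)*(x + 1)*(x^2 + 3*x + 2) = (x - 1)*(x + 1)*(x + 2)*(x + 1)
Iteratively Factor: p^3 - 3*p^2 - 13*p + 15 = (p - 5)*(p^2 + 2*p - 3) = (p - 5)*(p - 1)*(p + 3)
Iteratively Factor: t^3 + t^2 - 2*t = (t)*(t^2 + t - 2) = t*(t + 2)*(t - 1)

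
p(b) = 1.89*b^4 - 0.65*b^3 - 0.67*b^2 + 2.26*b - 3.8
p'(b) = 7.56*b^3 - 1.95*b^2 - 1.34*b + 2.26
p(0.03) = -3.73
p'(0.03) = 2.22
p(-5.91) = 2399.37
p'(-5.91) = -1618.50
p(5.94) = 2202.68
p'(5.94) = 1509.96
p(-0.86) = -4.79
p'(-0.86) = -2.84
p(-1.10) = -3.46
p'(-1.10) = -8.69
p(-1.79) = 13.14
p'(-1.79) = -44.95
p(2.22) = 36.71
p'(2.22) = 72.39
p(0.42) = -2.96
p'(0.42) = 1.91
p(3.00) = 132.49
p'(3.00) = 184.81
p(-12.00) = 40186.84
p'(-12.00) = -13326.14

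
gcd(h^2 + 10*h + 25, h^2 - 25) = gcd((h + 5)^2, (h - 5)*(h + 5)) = h + 5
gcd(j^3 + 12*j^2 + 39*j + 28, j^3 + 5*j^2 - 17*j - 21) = j^2 + 8*j + 7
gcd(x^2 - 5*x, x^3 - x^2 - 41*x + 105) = x - 5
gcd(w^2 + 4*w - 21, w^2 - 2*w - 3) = w - 3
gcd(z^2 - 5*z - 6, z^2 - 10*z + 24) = z - 6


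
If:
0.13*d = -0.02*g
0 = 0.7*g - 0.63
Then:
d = -0.14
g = 0.90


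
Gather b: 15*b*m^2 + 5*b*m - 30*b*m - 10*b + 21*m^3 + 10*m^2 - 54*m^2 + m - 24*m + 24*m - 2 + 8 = b*(15*m^2 - 25*m - 10) + 21*m^3 - 44*m^2 + m + 6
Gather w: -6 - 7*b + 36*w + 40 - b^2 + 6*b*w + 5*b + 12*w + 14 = -b^2 - 2*b + w*(6*b + 48) + 48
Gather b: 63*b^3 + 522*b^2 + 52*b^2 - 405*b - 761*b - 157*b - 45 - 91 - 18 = 63*b^3 + 574*b^2 - 1323*b - 154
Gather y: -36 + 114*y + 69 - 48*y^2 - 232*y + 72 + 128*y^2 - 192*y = 80*y^2 - 310*y + 105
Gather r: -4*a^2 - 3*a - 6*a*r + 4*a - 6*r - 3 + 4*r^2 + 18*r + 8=-4*a^2 + a + 4*r^2 + r*(12 - 6*a) + 5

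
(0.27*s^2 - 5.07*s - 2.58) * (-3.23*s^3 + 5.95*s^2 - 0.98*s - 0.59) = -0.8721*s^5 + 17.9826*s^4 - 22.0977*s^3 - 10.5417*s^2 + 5.5197*s + 1.5222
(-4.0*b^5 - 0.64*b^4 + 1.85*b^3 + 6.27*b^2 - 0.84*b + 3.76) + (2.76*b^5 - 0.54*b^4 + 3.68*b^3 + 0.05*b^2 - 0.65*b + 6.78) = -1.24*b^5 - 1.18*b^4 + 5.53*b^3 + 6.32*b^2 - 1.49*b + 10.54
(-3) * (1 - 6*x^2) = 18*x^2 - 3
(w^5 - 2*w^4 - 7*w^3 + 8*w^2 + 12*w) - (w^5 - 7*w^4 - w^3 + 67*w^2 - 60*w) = 5*w^4 - 6*w^3 - 59*w^2 + 72*w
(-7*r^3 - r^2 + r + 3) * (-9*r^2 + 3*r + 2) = 63*r^5 - 12*r^4 - 26*r^3 - 26*r^2 + 11*r + 6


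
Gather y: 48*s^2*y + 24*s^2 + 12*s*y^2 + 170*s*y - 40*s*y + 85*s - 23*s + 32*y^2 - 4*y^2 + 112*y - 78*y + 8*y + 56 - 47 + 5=24*s^2 + 62*s + y^2*(12*s + 28) + y*(48*s^2 + 130*s + 42) + 14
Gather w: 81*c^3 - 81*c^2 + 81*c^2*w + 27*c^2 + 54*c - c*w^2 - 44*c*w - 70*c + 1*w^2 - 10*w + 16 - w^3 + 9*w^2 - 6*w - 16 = 81*c^3 - 54*c^2 - 16*c - w^3 + w^2*(10 - c) + w*(81*c^2 - 44*c - 16)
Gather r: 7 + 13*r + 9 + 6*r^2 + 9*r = 6*r^2 + 22*r + 16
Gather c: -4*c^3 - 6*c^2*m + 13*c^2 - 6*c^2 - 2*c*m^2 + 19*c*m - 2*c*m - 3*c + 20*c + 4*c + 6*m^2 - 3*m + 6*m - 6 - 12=-4*c^3 + c^2*(7 - 6*m) + c*(-2*m^2 + 17*m + 21) + 6*m^2 + 3*m - 18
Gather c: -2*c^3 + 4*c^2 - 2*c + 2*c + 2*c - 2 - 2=-2*c^3 + 4*c^2 + 2*c - 4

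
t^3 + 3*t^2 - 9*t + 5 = (t - 1)^2*(t + 5)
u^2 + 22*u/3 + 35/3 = (u + 7/3)*(u + 5)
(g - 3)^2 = g^2 - 6*g + 9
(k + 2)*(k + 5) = k^2 + 7*k + 10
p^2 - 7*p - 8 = (p - 8)*(p + 1)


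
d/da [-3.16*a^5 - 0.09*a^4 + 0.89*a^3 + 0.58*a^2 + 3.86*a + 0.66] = -15.8*a^4 - 0.36*a^3 + 2.67*a^2 + 1.16*a + 3.86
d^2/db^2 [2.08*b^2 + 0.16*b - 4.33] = 4.16000000000000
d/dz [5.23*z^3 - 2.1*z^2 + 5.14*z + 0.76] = 15.69*z^2 - 4.2*z + 5.14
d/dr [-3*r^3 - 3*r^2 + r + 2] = -9*r^2 - 6*r + 1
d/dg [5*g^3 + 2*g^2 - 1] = g*(15*g + 4)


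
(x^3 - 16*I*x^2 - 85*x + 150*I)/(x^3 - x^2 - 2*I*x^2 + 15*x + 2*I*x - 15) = (x^2 - 11*I*x - 30)/(x^2 + x*(-1 + 3*I) - 3*I)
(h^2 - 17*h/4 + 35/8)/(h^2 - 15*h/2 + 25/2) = (h - 7/4)/(h - 5)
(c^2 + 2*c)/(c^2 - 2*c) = (c + 2)/(c - 2)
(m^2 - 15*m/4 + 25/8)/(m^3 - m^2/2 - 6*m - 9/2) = (-8*m^2 + 30*m - 25)/(4*(-2*m^3 + m^2 + 12*m + 9))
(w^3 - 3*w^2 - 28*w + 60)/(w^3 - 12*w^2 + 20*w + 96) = (w^2 + 3*w - 10)/(w^2 - 6*w - 16)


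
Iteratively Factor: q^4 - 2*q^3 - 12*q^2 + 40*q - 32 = (q + 4)*(q^3 - 6*q^2 + 12*q - 8) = (q - 2)*(q + 4)*(q^2 - 4*q + 4) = (q - 2)^2*(q + 4)*(q - 2)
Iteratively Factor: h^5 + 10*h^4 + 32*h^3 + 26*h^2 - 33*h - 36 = (h - 1)*(h^4 + 11*h^3 + 43*h^2 + 69*h + 36) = (h - 1)*(h + 4)*(h^3 + 7*h^2 + 15*h + 9) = (h - 1)*(h + 3)*(h + 4)*(h^2 + 4*h + 3) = (h - 1)*(h + 3)^2*(h + 4)*(h + 1)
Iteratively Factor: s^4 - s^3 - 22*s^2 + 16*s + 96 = (s - 3)*(s^3 + 2*s^2 - 16*s - 32) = (s - 3)*(s + 2)*(s^2 - 16) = (s - 4)*(s - 3)*(s + 2)*(s + 4)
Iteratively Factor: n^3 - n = (n - 1)*(n^2 + n) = n*(n - 1)*(n + 1)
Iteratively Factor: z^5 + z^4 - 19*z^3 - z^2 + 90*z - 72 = (z + 3)*(z^4 - 2*z^3 - 13*z^2 + 38*z - 24) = (z - 3)*(z + 3)*(z^3 + z^2 - 10*z + 8) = (z - 3)*(z - 1)*(z + 3)*(z^2 + 2*z - 8) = (z - 3)*(z - 1)*(z + 3)*(z + 4)*(z - 2)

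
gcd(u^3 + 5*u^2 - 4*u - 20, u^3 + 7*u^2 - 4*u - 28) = u^2 - 4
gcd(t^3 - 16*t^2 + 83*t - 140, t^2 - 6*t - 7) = t - 7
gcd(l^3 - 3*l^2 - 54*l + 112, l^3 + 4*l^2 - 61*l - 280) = l^2 - l - 56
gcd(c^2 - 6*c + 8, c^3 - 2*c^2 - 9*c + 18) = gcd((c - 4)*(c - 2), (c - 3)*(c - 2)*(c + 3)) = c - 2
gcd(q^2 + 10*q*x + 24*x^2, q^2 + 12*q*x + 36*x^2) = q + 6*x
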